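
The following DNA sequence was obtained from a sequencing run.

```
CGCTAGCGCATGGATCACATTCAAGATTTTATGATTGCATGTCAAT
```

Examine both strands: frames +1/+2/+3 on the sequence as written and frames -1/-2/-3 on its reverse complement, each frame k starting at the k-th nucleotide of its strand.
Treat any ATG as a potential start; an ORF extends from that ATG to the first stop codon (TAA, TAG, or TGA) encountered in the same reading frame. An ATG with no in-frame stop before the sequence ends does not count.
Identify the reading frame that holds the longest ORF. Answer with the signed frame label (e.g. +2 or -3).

Reverse complement (5'→3'): ATTGACATGCAATCATAAAATCTTGAATGTGATCCATGCGCTAGCG
Frame +1: CGC TAG CGC ATG GAT CAC ATT CAA GAT TTT ATG ATT GCA TGT CAA — no ATG→stop ORF.
Frame +2: GCT AGC GCA TGG ATC ACA TTC AAG ATT TTA TGA TTG CAT GTC AAT — no ATG→stop ORF.
Frame +3: CTA GCG CAT GGA TCA CAT TCA AGA TTT TAT GAT TGC ATG TCA — no ATG→stop ORF.
Frame -1: ATT GAC ATG CAA TCA TAA AAT CTT GAA TGT GAT CCA TGC GCT AGC — ATG at 7, stop TAA at 16 → 12 nt.
Frame -2: TTG ACA TGC AAT CAT AAA ATC TTG AAT GTG ATC CAT GCG CTA GCG — no ATG→stop ORF.
Frame -3: TGA CAT GCA ATC ATA AAA TCT TGA ATG TGA TCC ATG CGC TAG — ATG at 27, stop TGA at 30 → 6 nt; ATG at 36, stop TAG at 42 → 9 nt.
Longest ORF is 12 nt in frame -1 (positions 7–18).

-1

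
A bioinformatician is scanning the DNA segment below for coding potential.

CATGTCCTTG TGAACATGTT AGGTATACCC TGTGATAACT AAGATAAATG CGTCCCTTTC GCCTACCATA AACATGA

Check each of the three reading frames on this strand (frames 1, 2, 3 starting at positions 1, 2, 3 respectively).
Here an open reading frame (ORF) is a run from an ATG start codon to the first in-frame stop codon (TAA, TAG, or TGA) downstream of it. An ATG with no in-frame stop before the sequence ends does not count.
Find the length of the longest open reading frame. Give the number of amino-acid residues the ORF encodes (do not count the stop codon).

Frame 1: CAT GTC CTT GTG AAC ATG TTA GGT ATA CCC TGT GAT AAC TAA GAT AAA TGC GTC CCT TTC GCC TAC CAT AAA CAT — ATG at 16, stop TAA at 40 → 27 nt.
Frame 2: ATG TCC TTG TGA ACA TGT TAG GTA TAC CCT GTG ATA ACT AAG ATA AAT GCG TCC CTT TCG CCT ACC ATA AAC ATG — ATG at 2, stop TGA at 11 → 12 nt.
Frame 3: TGT CCT TGT GAA CAT GTT AGG TAT ACC CTG TGA TAA CTA AGA TAA ATG CGT CCC TTT CGC CTA CCA TAA ACA TGA — ATG at 48, stop TAA at 69 → 24 nt.
Longest: frame 1, positions 16–42, 27 nt = 9 codons = 8 aa. → 8 amino acids.

8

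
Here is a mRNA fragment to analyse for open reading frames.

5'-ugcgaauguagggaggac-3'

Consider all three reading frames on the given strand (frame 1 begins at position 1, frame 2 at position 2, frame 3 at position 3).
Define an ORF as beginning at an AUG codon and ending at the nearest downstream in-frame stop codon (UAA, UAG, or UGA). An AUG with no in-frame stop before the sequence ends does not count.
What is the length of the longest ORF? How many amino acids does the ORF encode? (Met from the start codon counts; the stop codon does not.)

Frame 1: UGC GAA UGU AGG GAG GAC — no AUG→stop ORF.
Frame 2: GCG AAU GUA GGG AGG — no AUG→stop ORF.
Frame 3: CGA AUG UAG GGA GGA — AUG at 6, stop UAG at 9 → 6 nt.
Longest: frame 3, positions 6–11, 6 nt = 2 codons = 1 aa. → 1 amino acids.

1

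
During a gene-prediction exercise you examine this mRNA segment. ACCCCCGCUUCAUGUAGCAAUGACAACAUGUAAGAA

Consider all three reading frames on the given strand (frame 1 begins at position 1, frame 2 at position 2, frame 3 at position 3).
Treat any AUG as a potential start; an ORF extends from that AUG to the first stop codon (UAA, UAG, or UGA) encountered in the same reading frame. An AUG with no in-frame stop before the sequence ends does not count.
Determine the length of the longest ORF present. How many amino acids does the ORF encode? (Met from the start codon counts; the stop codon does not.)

Frame 1: ACC CCC GCU UCA UGU AGC AAU GAC AAC AUG UAA GAA — AUG at 28, stop UAA at 31 → 6 nt.
Frame 2: CCC CCG CUU CAU GUA GCA AUG ACA ACA UGU AAG — no AUG→stop ORF.
Frame 3: CCC CGC UUC AUG UAG CAA UGA CAA CAU GUA AGA — AUG at 12, stop UAG at 15 → 6 nt.
Longest: frame 1, positions 28–33, 6 nt = 2 codons = 1 aa. → 1 amino acids.

1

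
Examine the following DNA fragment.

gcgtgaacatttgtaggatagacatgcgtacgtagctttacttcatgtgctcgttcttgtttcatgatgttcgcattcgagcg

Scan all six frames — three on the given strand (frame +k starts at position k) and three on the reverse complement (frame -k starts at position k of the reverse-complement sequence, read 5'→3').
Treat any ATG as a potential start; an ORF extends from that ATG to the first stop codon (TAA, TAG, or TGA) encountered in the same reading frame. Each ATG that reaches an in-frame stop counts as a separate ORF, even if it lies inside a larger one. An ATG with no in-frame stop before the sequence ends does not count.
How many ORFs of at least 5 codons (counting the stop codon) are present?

1

Reverse complement (5'→3'): CGCTCGAATGCGAACATCATGAAACAAGAACGAGCACATGAAGTAAAGCTACGTACGCATGTCTATCCTACAAATGTTCACGC
Frame +1: GCG TGA ACA TTT GTA GGA TAG ACA TGC GTA CGT AGC TTT ACT TCA TGT GCT CGT TCT TGT TTC ATG ATG TTC GCA TTC GAG — no ATG→stop ORF.
Frame +2: CGT GAA CAT TTG TAG GAT AGA CAT GCG TAC GTA GCT TTA CTT CAT GTG CTC GTT CTT GTT TCA TGA TGT TCG CAT TCG AGC — no ATG→stop ORF.
Frame +3: GTG AAC ATT TGT AGG ATA GAC ATG CGT ACG TAG CTT TAC TTC ATG TGC TCG TTC TTG TTT CAT GAT GTT CGC ATT CGA GCG — ATG at 24, stop TAG at 33 → 12 nt.
Frame -1: CGC TCG AAT GCG AAC ATC ATG AAA CAA GAA CGA GCA CAT GAA GTA AAG CTA CGT ACG CAT GTC TAT CCT ACA AAT GTT CAC — no ATG→stop ORF.
Frame -2: GCT CGA ATG CGA ACA TCA TGA AAC AAG AAC GAG CAC ATG AAG TAA AGC TAC GTA CGC ATG TCT ATC CTA CAA ATG TTC ACG — ATG at 8, stop TGA at 20 → 15 nt; ATG at 38, stop TAA at 44 → 9 nt.
Frame -3: CTC GAA TGC GAA CAT CAT GAA ACA AGA ACG AGC ACA TGA AGT AAA GCT ACG TAC GCA TGT CTA TCC TAC AAA TGT TCA CGC — no ATG→stop ORF.
ORFs ≥ 5 codons: frame -2 8–22 (5 codons). Count = 1.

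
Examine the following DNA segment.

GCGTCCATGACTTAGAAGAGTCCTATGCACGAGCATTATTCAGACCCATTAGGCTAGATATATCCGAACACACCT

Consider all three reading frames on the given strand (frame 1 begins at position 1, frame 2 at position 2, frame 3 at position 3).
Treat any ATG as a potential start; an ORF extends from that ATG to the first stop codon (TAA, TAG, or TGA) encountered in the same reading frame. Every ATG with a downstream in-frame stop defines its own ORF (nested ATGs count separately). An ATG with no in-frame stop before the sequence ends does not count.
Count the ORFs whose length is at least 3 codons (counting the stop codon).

2

Frame 1: GCG TCC ATG ACT TAG AAG AGT CCT ATG CAC GAG CAT TAT TCA GAC CCA TTA GGC TAG ATA TAT CCG AAC ACA CCT — ATG at 7, stop TAG at 13 → 9 nt; ATG at 25, stop TAG at 55 → 33 nt.
Frame 2: CGT CCA TGA CTT AGA AGA GTC CTA TGC ACG AGC ATT ATT CAG ACC CAT TAG GCT AGA TAT ATC CGA ACA CAC — no ATG→stop ORF.
Frame 3: GTC CAT GAC TTA GAA GAG TCC TAT GCA CGA GCA TTA TTC AGA CCC ATT AGG CTA GAT ATA TCC GAA CAC ACC — no ATG→stop ORF.
ORFs ≥ 3 codons: frame 1 7–15 (3 codons), frame 1 25–57 (11 codons). Count = 2.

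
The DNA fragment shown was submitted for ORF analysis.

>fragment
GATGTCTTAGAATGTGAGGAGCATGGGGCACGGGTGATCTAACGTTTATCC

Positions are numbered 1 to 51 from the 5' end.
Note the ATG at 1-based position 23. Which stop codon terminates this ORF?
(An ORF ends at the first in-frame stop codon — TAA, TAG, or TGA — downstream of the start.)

TGA

Codons from position 23: ATG (23–25), GGG (26–28), CAC (29–31), GGG (32–34), TGA (35–37).
The first in-frame stop codon is TGA.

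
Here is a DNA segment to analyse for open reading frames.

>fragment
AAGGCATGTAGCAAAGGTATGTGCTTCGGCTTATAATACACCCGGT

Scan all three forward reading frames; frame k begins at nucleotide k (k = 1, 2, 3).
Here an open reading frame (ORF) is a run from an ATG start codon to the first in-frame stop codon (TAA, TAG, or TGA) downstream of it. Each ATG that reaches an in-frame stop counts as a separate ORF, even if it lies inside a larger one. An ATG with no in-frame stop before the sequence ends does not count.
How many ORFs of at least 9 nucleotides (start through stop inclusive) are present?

1

Frame 1: AAG GCA TGT AGC AAA GGT ATG TGC TTC GGC TTA TAA TAC ACC CGG — ATG at 19, stop TAA at 34 → 18 nt.
Frame 2: AGG CAT GTA GCA AAG GTA TGT GCT TCG GCT TAT AAT ACA CCC GGT — no ATG→stop ORF.
Frame 3: GGC ATG TAG CAA AGG TAT GTG CTT CGG CTT ATA ATA CAC CCG — ATG at 6, stop TAG at 9 → 6 nt.
ORFs ≥ 9 nucleotides: frame 1 19–36 (18 nucleotides). Count = 1.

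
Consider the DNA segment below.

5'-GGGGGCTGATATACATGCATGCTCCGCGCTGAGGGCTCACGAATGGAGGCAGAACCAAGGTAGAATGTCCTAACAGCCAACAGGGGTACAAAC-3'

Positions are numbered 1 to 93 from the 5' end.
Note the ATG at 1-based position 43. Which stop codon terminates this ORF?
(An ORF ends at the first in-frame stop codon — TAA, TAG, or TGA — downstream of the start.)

TAG

Codons from position 43: ATG (43–45), GAG (46–48), GCA (49–51), GAA (52–54), CCA (55–57), AGG (58–60), TAG (61–63).
The first in-frame stop codon is TAG.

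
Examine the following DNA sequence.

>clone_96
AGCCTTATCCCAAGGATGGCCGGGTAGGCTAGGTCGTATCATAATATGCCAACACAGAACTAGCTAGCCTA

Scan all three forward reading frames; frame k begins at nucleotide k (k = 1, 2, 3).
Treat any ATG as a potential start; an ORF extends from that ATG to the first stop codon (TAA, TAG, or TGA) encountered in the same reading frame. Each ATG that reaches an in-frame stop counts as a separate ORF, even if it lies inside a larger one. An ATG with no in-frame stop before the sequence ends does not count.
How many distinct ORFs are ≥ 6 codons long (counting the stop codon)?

1

Frame 1: AGC CTT ATC CCA AGG ATG GCC GGG TAG GCT AGG TCG TAT CAT AAT ATG CCA ACA CAG AAC TAG CTA GCC — ATG at 16, stop TAG at 25 → 12 nt; ATG at 46, stop TAG at 61 → 18 nt.
Frame 2: GCC TTA TCC CAA GGA TGG CCG GGT AGG CTA GGT CGT ATC ATA ATA TGC CAA CAC AGA ACT AGC TAG CCT — no ATG→stop ORF.
Frame 3: CCT TAT CCC AAG GAT GGC CGG GTA GGC TAG GTC GTA TCA TAA TAT GCC AAC ACA GAA CTA GCT AGC CTA — no ATG→stop ORF.
ORFs ≥ 6 codons: frame 1 46–63 (6 codons). Count = 1.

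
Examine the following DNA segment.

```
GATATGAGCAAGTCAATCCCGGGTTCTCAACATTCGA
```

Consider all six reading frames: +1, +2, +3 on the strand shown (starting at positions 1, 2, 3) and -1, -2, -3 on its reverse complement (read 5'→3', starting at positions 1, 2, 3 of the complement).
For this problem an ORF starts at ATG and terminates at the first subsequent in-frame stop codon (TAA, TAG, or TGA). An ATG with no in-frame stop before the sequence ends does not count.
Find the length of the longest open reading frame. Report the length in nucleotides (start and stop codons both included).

Reverse complement (5'→3'): TCGAATGTTGAGAACCCGGGATTGACTTGCTCATATC
Frame +1: GAT ATG AGC AAG TCA ATC CCG GGT TCT CAA CAT TCG — no ATG→stop ORF.
Frame +2: ATA TGA GCA AGT CAA TCC CGG GTT CTC AAC ATT CGA — no ATG→stop ORF.
Frame +3: TAT GAG CAA GTC AAT CCC GGG TTC TCA ACA TTC — no ATG→stop ORF.
Frame -1: TCG AAT GTT GAG AAC CCG GGA TTG ACT TGC TCA TAT — no ATG→stop ORF.
Frame -2: CGA ATG TTG AGA ACC CGG GAT TGA CTT GCT CAT ATC — ATG at 5, stop TGA at 23 → 21 nt.
Frame -3: GAA TGT TGA GAA CCC GGG ATT GAC TTG CTC ATA — no ATG→stop ORF.
Longest: frame -2, positions 5–25, 21 nt = 7 codons = 6 aa. → 21 nucleotides.

21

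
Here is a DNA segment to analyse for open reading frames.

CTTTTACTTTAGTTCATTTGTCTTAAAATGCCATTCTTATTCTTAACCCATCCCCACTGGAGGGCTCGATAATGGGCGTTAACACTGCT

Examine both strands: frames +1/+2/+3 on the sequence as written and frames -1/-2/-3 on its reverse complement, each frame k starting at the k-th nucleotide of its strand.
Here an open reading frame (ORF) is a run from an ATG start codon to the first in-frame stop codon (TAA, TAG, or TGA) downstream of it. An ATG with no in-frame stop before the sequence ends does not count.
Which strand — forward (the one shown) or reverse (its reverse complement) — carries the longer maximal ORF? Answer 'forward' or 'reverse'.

Reverse complement (5'→3'): AGCAGTGTTAACGCCCATTATCGAGCCCTCCAGTGGGGATGGGTTAAGAATAAGAATGGCATTTTAAGACAAATGAACTAAAGTAAAAG
Frame +1: CTT TTA CTT TAG TTC ATT TGT CTT AAA ATG CCA TTC TTA TTC TTA ACC CAT CCC CAC TGG AGG GCT CGA TAA TGG GCG TTA ACA CTG — ATG at 28, stop TAA at 70 → 45 nt.
Frame +2: TTT TAC TTT AGT TCA TTT GTC TTA AAA TGC CAT TCT TAT TCT TAA CCC ATC CCC ACT GGA GGG CTC GAT AAT GGG CGT TAA CAC TGC — no ATG→stop ORF.
Frame +3: TTT ACT TTA GTT CAT TTG TCT TAA AAT GCC ATT CTT ATT CTT AAC CCA TCC CCA CTG GAG GGC TCG ATA ATG GGC GTT AAC ACT GCT — no ATG→stop ORF.
Frame -1: AGC AGT GTT AAC GCC CAT TAT CGA GCC CTC CAG TGG GGA TGG GTT AAG AAT AAG AAT GGC ATT TTA AGA CAA ATG AAC TAA AGT AAA — ATG at 73, stop TAA at 79 → 9 nt.
Frame -2: GCA GTG TTA ACG CCC ATT ATC GAG CCC TCC AGT GGG GAT GGG TTA AGA ATA AGA ATG GCA TTT TAA GAC AAA TGA ACT AAA GTA AAA — ATG at 56, stop TAA at 65 → 12 nt.
Frame -3: CAG TGT TAA CGC CCA TTA TCG AGC CCT CCA GTG GGG ATG GGT TAA GAA TAA GAA TGG CAT TTT AAG ACA AAT GAA CTA AAG TAA AAG — ATG at 39, stop TAA at 45 → 9 nt.
Forward-strand max 45 nt; reverse-strand max 12 nt. The forward strand has the longer ORF.

forward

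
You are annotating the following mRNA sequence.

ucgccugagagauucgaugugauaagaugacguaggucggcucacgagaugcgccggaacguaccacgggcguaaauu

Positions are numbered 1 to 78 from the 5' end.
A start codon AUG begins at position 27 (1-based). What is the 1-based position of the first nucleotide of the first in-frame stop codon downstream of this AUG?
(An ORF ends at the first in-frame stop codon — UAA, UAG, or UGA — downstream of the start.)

Codons from position 27: AUG (27–29), ACG (30–32), UAG (33–35).
UAG is a stop codon; it begins at position 33.

33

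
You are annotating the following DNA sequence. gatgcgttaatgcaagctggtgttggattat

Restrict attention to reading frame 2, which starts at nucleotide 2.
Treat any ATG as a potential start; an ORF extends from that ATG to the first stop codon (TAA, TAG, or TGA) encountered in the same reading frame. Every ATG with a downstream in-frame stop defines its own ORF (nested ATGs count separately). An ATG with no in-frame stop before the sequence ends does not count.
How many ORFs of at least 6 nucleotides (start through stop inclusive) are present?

Frame 2: ATG CGT TAA TGC AAG CTG GTG TTG GAT TAT — ATG at 2, stop TAA at 8 → 9 nt.
ORFs ≥ 6 nucleotides: frame 2 2–10 (9 nucleotides). Count = 1.

1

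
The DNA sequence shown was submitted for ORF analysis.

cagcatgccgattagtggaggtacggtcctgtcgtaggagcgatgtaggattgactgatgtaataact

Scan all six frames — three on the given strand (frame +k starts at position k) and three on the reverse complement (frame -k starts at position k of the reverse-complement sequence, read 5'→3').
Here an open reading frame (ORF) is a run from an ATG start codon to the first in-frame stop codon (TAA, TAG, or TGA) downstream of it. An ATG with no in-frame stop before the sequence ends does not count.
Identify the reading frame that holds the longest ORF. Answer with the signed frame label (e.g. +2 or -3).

+2

Reverse complement (5'→3'): AGTTATTACATCAGTCAATCCTACATCGCTCCTACGACAGGACCGTACCTCCACTAATCGGCATGCTG
Frame +1: CAG CAT GCC GAT TAG TGG AGG TAC GGT CCT GTC GTA GGA GCG ATG TAG GAT TGA CTG ATG TAA TAA — ATG at 43, stop TAG at 46 → 6 nt; ATG at 58, stop TAA at 61 → 6 nt.
Frame +2: AGC ATG CCG ATT AGT GGA GGT ACG GTC CTG TCG TAG GAG CGA TGT AGG ATT GAC TGA TGT AAT AAC — ATG at 5, stop TAG at 35 → 33 nt.
Frame +3: GCA TGC CGA TTA GTG GAG GTA CGG TCC TGT CGT AGG AGC GAT GTA GGA TTG ACT GAT GTA ATA ACT — no ATG→stop ORF.
Frame -1: AGT TAT TAC ATC AGT CAA TCC TAC ATC GCT CCT ACG ACA GGA CCG TAC CTC CAC TAA TCG GCA TGC — no ATG→stop ORF.
Frame -2: GTT ATT ACA TCA GTC AAT CCT ACA TCG CTC CTA CGA CAG GAC CGT ACC TCC ACT AAT CGG CAT GCT — no ATG→stop ORF.
Frame -3: TTA TTA CAT CAG TCA ATC CTA CAT CGC TCC TAC GAC AGG ACC GTA CCT CCA CTA ATC GGC ATG CTG — no ATG→stop ORF.
Longest ORF is 33 nt in frame +2 (positions 5–37).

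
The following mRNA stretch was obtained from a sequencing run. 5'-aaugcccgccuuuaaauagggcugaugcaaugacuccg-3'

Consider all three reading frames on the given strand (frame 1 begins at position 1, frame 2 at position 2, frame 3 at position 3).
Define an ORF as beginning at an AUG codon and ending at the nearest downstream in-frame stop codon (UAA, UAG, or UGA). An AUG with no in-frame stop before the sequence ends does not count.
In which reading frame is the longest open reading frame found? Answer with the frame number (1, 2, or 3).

2

Frame 1: AAU GCC CGC CUU UAA AUA GGG CUG AUG CAA UGA CUC — AUG at 25, stop UGA at 31 → 9 nt.
Frame 2: AUG CCC GCC UUU AAA UAG GGC UGA UGC AAU GAC UCC — AUG at 2, stop UAG at 17 → 18 nt.
Frame 3: UGC CCG CCU UUA AAU AGG GCU GAU GCA AUG ACU CCG — no AUG→stop ORF.
Longest ORF is 18 nt in frame 2 (positions 2–19).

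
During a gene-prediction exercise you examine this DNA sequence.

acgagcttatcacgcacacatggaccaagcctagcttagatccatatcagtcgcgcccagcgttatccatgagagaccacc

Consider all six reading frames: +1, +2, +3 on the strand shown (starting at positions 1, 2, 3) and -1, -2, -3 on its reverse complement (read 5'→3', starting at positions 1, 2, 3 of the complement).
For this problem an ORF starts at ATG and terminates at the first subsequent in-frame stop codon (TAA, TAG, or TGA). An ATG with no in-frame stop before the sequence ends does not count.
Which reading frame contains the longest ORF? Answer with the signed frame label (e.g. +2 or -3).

Reverse complement (5'→3'): GGTGGTCTCTCATGGATAACGCTGGGCGCGACTGATATGGATCTAAGCTAGGCTTGGTCCATGTGTGCGTGATAAGCTCGT
Frame +1: ACG AGC TTA TCA CGC ACA CAT GGA CCA AGC CTA GCT TAG ATC CAT ATC AGT CGC GCC CAG CGT TAT CCA TGA GAG ACC ACC — no ATG→stop ORF.
Frame +2: CGA GCT TAT CAC GCA CAC ATG GAC CAA GCC TAG CTT AGA TCC ATA TCA GTC GCG CCC AGC GTT ATC CAT GAG AGA CCA — ATG at 20, stop TAG at 32 → 15 nt.
Frame +3: GAG CTT ATC ACG CAC ACA TGG ACC AAG CCT AGC TTA GAT CCA TAT CAG TCG CGC CCA GCG TTA TCC ATG AGA GAC CAC — no ATG→stop ORF.
Frame -1: GGT GGT CTC TCA TGG ATA ACG CTG GGC GCG ACT GAT ATG GAT CTA AGC TAG GCT TGG TCC ATG TGT GCG TGA TAA GCT CGT — ATG at 37, stop TAG at 49 → 15 nt; ATG at 61, stop TGA at 70 → 12 nt.
Frame -2: GTG GTC TCT CAT GGA TAA CGC TGG GCG CGA CTG ATA TGG ATC TAA GCT AGG CTT GGT CCA TGT GTG CGT GAT AAG CTC — no ATG→stop ORF.
Frame -3: TGG TCT CTC ATG GAT AAC GCT GGG CGC GAC TGA TAT GGA TCT AAG CTA GGC TTG GTC CAT GTG TGC GTG ATA AGC TCG — ATG at 12, stop TGA at 33 → 24 nt.
Longest ORF is 24 nt in frame -3 (positions 12–35).

-3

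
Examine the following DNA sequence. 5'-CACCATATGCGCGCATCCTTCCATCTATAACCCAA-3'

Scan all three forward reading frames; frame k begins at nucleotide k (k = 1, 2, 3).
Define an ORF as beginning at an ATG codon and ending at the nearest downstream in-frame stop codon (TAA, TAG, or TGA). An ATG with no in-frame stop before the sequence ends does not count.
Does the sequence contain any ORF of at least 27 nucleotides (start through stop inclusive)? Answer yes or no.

no

Frame 1: CAC CAT ATG CGC GCA TCC TTC CAT CTA TAA CCC — ATG at 7, stop TAA at 28 → 24 nt.
Frame 2: ACC ATA TGC GCG CAT CCT TCC ATC TAT AAC CCA — no ATG→stop ORF.
Frame 3: CCA TAT GCG CGC ATC CTT CCA TCT ATA ACC CAA — no ATG→stop ORF.
Largest ORF found is 24 nucleotides < 27, so no.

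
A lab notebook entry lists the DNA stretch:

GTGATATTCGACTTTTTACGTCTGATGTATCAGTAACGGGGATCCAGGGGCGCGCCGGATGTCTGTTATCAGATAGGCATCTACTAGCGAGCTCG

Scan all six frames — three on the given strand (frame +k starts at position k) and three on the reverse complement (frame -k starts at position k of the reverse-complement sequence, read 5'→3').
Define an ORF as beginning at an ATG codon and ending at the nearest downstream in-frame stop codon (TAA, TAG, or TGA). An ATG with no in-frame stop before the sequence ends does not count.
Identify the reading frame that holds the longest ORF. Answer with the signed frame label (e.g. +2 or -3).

+2

Reverse complement (5'→3'): CGAGCTCGCTAGTAGATGCCTATCTGATAACAGACATCCGGCGCGCCCCTGGATCCCCGTTACTGATACATCAGACGTAAAAAGTCGAATATCAC
Frame +1: GTG ATA TTC GAC TTT TTA CGT CTG ATG TAT CAG TAA CGG GGA TCC AGG GGC GCG CCG GAT GTC TGT TAT CAG ATA GGC ATC TAC TAG CGA GCT — ATG at 25, stop TAA at 34 → 12 nt.
Frame +2: TGA TAT TCG ACT TTT TAC GTC TGA TGT ATC AGT AAC GGG GAT CCA GGG GCG CGC CGG ATG TCT GTT ATC AGA TAG GCA TCT ACT AGC GAG CTC — ATG at 59, stop TAG at 74 → 18 nt.
Frame +3: GAT ATT CGA CTT TTT ACG TCT GAT GTA TCA GTA ACG GGG ATC CAG GGG CGC GCC GGA TGT CTG TTA TCA GAT AGG CAT CTA CTA GCG AGC TCG — no ATG→stop ORF.
Frame -1: CGA GCT CGC TAG TAG ATG CCT ATC TGA TAA CAG ACA TCC GGC GCG CCC CTG GAT CCC CGT TAC TGA TAC ATC AGA CGT AAA AAG TCG AAT ATC — ATG at 16, stop TGA at 25 → 12 nt.
Frame -2: GAG CTC GCT AGT AGA TGC CTA TCT GAT AAC AGA CAT CCG GCG CGC CCC TGG ATC CCC GTT ACT GAT ACA TCA GAC GTA AAA AGT CGA ATA TCA — no ATG→stop ORF.
Frame -3: AGC TCG CTA GTA GAT GCC TAT CTG ATA ACA GAC ATC CGG CGC GCC CCT GGA TCC CCG TTA CTG ATA CAT CAG ACG TAA AAA GTC GAA TAT CAC — no ATG→stop ORF.
Longest ORF is 18 nt in frame +2 (positions 59–76).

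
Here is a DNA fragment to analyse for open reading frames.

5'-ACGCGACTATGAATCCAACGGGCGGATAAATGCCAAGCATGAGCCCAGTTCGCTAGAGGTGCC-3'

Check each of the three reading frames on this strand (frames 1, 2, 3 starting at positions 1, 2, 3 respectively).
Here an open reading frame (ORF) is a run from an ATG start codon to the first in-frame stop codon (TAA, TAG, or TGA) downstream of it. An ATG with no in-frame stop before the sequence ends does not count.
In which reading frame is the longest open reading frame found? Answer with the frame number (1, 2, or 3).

Frame 1: ACG CGA CTA TGA ATC CAA CGG GCG GAT AAA TGC CAA GCA TGA GCC CAG TTC GCT AGA GGT GCC — no ATG→stop ORF.
Frame 2: CGC GAC TAT GAA TCC AAC GGG CGG ATA AAT GCC AAG CAT GAG CCC AGT TCG CTA GAG GTG — no ATG→stop ORF.
Frame 3: GCG ACT ATG AAT CCA ACG GGC GGA TAA ATG CCA AGC ATG AGC CCA GTT CGC TAG AGG TGC — ATG at 9, stop TAA at 27 → 21 nt; ATG at 30, stop TAG at 54 → 27 nt; ATG at 39, stop TAG at 54 → 18 nt.
Longest ORF is 27 nt in frame 3 (positions 30–56).

3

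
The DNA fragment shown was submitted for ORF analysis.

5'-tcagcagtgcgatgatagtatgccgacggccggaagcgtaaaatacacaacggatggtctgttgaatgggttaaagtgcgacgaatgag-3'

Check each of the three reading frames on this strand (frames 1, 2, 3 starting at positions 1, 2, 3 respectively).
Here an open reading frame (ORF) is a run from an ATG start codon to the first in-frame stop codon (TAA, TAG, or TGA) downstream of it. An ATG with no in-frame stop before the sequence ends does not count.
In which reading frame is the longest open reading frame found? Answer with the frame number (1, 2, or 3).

2

Frame 1: TCA GCA GTG CGA TGA TAG TAT GCC GAC GGC CGG AAG CGT AAA ATA CAC AAC GGA TGG TCT GTT GAA TGG GTT AAA GTG CGA CGA ATG — no ATG→stop ORF.
Frame 2: CAG CAG TGC GAT GAT AGT ATG CCG ACG GCC GGA AGC GTA AAA TAC ACA ACG GAT GGT CTG TTG AAT GGG TTA AAG TGC GAC GAA TGA — ATG at 20, stop TGA at 86 → 69 nt.
Frame 3: AGC AGT GCG ATG ATA GTA TGC CGA CGG CCG GAA GCG TAA AAT ACA CAA CGG ATG GTC TGT TGA ATG GGT TAA AGT GCG ACG AAT GAG — ATG at 12, stop TAA at 39 → 30 nt; ATG at 54, stop TGA at 63 → 12 nt; ATG at 66, stop TAA at 72 → 9 nt.
Longest ORF is 69 nt in frame 2 (positions 20–88).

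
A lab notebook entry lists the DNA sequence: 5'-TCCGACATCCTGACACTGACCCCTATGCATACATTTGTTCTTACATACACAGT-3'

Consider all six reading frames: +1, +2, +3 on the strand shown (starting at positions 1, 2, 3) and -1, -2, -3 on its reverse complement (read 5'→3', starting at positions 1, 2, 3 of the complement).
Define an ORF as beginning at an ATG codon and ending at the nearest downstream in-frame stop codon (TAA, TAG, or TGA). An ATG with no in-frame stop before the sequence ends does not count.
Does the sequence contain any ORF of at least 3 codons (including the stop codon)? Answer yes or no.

yes

Reverse complement (5'→3'): ACTGTGTATGTAAGAACAAATGTATGCATAGGGGTCAGTGTCAGGATGTCGGA
Frame +1: TCC GAC ATC CTG ACA CTG ACC CCT ATG CAT ACA TTT GTT CTT ACA TAC ACA — no ATG→stop ORF.
Frame +2: CCG ACA TCC TGA CAC TGA CCC CTA TGC ATA CAT TTG TTC TTA CAT ACA CAG — no ATG→stop ORF.
Frame +3: CGA CAT CCT GAC ACT GAC CCC TAT GCA TAC ATT TGT TCT TAC ATA CAC AGT — no ATG→stop ORF.
Frame -1: ACT GTG TAT GTA AGA ACA AAT GTA TGC ATA GGG GTC AGT GTC AGG ATG TCG — no ATG→stop ORF.
Frame -2: CTG TGT ATG TAA GAA CAA ATG TAT GCA TAG GGG TCA GTG TCA GGA TGT CGG — ATG at 8, stop TAA at 11 → 6 nt; ATG at 20, stop TAG at 29 → 12 nt.
Frame -3: TGT GTA TGT AAG AAC AAA TGT ATG CAT AGG GGT CAG TGT CAG GAT GTC GGA — no ATG→stop ORF.
Frame -2 has an ORF of 4 codons (positions 20–31) ≥ 3, so yes.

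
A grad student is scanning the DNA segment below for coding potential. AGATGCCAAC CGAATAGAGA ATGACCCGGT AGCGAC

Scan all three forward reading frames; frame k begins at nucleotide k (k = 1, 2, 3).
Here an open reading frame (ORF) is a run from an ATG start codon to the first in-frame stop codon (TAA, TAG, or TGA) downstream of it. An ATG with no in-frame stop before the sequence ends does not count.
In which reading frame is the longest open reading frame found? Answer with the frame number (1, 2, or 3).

3

Frame 1: AGA TGC CAA CCG AAT AGA GAA TGA CCC GGT AGC GAC — no ATG→stop ORF.
Frame 2: GAT GCC AAC CGA ATA GAG AAT GAC CCG GTA GCG — no ATG→stop ORF.
Frame 3: ATG CCA ACC GAA TAG AGA ATG ACC CGG TAG CGA — ATG at 3, stop TAG at 15 → 15 nt; ATG at 21, stop TAG at 30 → 12 nt.
Longest ORF is 15 nt in frame 3 (positions 3–17).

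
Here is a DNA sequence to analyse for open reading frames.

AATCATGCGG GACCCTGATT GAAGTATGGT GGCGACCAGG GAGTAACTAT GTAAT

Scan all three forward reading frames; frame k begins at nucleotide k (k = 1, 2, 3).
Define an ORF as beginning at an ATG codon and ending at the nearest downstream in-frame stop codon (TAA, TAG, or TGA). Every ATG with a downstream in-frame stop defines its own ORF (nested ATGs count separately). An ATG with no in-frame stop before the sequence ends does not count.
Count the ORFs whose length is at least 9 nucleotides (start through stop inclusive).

2

Frame 1: AAT CAT GCG GGA CCC TGA TTG AAG TAT GGT GGC GAC CAG GGA GTA ACT ATG TAA — ATG at 49, stop TAA at 52 → 6 nt.
Frame 2: ATC ATG CGG GAC CCT GAT TGA AGT ATG GTG GCG ACC AGG GAG TAA CTA TGT AAT — ATG at 5, stop TGA at 20 → 18 nt; ATG at 26, stop TAA at 44 → 21 nt.
Frame 3: TCA TGC GGG ACC CTG ATT GAA GTA TGG TGG CGA CCA GGG AGT AAC TAT GTA — no ATG→stop ORF.
ORFs ≥ 9 nucleotides: frame 2 5–22 (18 nucleotides), frame 2 26–46 (21 nucleotides). Count = 2.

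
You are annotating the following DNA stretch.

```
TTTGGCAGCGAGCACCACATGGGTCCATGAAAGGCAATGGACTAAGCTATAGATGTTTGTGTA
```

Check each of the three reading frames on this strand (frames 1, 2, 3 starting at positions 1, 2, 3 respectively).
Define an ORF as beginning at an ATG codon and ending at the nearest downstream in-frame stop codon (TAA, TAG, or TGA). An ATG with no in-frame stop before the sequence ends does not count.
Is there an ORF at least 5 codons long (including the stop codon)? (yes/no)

no

Frame 1: TTT GGC AGC GAG CAC CAC ATG GGT CCA TGA AAG GCA ATG GAC TAA GCT ATA GAT GTT TGT GTA — ATG at 19, stop TGA at 28 → 12 nt; ATG at 37, stop TAA at 43 → 9 nt.
Frame 2: TTG GCA GCG AGC ACC ACA TGG GTC CAT GAA AGG CAA TGG ACT AAG CTA TAG ATG TTT GTG — no ATG→stop ORF.
Frame 3: TGG CAG CGA GCA CCA CAT GGG TCC ATG AAA GGC AAT GGA CTA AGC TAT AGA TGT TTG TGT — no ATG→stop ORF.
Largest ORF found is 4 codons < 5, so no.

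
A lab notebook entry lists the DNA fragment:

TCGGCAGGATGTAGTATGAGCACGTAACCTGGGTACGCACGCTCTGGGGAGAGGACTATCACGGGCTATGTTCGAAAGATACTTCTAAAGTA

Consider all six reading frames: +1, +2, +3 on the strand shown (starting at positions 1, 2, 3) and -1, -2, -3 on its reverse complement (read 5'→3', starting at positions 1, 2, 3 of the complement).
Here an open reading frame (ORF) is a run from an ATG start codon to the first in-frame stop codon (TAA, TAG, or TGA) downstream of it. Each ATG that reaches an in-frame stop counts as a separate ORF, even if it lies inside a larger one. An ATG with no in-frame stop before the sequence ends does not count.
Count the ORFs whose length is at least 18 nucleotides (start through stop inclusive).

Reverse complement (5'→3'): TACTTTAGAAGTATCTTTCGAACATAGCCCGTGATAGTCCTCTCCCCAGAGCGTGCGTACCCAGGTTACGTGCTCATACTACATCCTGCCGA
Frame +1: TCG GCA GGA TGT AGT ATG AGC ACG TAA CCT GGG TAC GCA CGC TCT GGG GAG AGG ACT ATC ACG GGC TAT GTT CGA AAG ATA CTT CTA AAG — ATG at 16, stop TAA at 25 → 12 nt.
Frame +2: CGG CAG GAT GTA GTA TGA GCA CGT AAC CTG GGT ACG CAC GCT CTG GGG AGA GGA CTA TCA CGG GCT ATG TTC GAA AGA TAC TTC TAA AGT — ATG at 68, stop TAA at 86 → 21 nt.
Frame +3: GGC AGG ATG TAG TAT GAG CAC GTA ACC TGG GTA CGC ACG CTC TGG GGA GAG GAC TAT CAC GGG CTA TGT TCG AAA GAT ACT TCT AAA GTA — ATG at 9, stop TAG at 12 → 6 nt.
Frame -1: TAC TTT AGA AGT ATC TTT CGA ACA TAG CCC GTG ATA GTC CTC TCC CCA GAG CGT GCG TAC CCA GGT TAC GTG CTC ATA CTA CAT CCT GCC — no ATG→stop ORF.
Frame -2: ACT TTA GAA GTA TCT TTC GAA CAT AGC CCG TGA TAG TCC TCT CCC CAG AGC GTG CGT ACC CAG GTT ACG TGC TCA TAC TAC ATC CTG CCG — no ATG→stop ORF.
Frame -3: CTT TAG AAG TAT CTT TCG AAC ATA GCC CGT GAT AGT CCT CTC CCC AGA GCG TGC GTA CCC AGG TTA CGT GCT CAT ACT ACA TCC TGC CGA — no ATG→stop ORF.
ORFs ≥ 18 nucleotides: frame +2 68–88 (21 nucleotides). Count = 1.

1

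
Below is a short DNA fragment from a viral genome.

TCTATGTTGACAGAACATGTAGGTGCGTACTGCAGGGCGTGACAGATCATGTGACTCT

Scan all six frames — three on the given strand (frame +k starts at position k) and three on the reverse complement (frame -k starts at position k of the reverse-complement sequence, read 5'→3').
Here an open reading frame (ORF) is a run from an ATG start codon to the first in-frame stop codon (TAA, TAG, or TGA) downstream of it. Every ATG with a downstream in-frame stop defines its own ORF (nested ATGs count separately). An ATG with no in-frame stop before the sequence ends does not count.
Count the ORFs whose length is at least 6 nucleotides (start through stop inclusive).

Reverse complement (5'→3'): AGAGTCACATGATCTGTCACGCCCTGCAGTACGCACCTACATGTTCTGTCAACATAGA
Frame +1: TCT ATG TTG ACA GAA CAT GTA GGT GCG TAC TGC AGG GCG TGA CAG ATC ATG TGA CTC — ATG at 4, stop TGA at 40 → 39 nt; ATG at 49, stop TGA at 52 → 6 nt.
Frame +2: CTA TGT TGA CAG AAC ATG TAG GTG CGT ACT GCA GGG CGT GAC AGA TCA TGT GAC TCT — ATG at 17, stop TAG at 20 → 6 nt.
Frame +3: TAT GTT GAC AGA ACA TGT AGG TGC GTA CTG CAG GGC GTG ACA GAT CAT GTG ACT — no ATG→stop ORF.
Frame -1: AGA GTC ACA TGA TCT GTC ACG CCC TGC AGT ACG CAC CTA CAT GTT CTG TCA ACA TAG — no ATG→stop ORF.
Frame -2: GAG TCA CAT GAT CTG TCA CGC CCT GCA GTA CGC ACC TAC ATG TTC TGT CAA CAT AGA — no ATG→stop ORF.
Frame -3: AGT CAC ATG ATC TGT CAC GCC CTG CAG TAC GCA CCT ACA TGT TCT GTC AAC ATA — no ATG→stop ORF.
ORFs ≥ 6 nucleotides: frame +1 4–42 (39 nucleotides), frame +1 49–54 (6 nucleotides), frame +2 17–22 (6 nucleotides). Count = 3.

3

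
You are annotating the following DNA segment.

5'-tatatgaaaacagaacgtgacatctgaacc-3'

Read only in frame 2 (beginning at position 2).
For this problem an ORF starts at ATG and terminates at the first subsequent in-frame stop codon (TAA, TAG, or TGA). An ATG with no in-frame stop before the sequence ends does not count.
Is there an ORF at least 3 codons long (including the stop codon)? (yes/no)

no

Frame 2: ATA TGA AAA CAG AAC GTG ACA TCT GAA — no ATG→stop ORF.
Largest ORF found is 0 codons < 3, so no.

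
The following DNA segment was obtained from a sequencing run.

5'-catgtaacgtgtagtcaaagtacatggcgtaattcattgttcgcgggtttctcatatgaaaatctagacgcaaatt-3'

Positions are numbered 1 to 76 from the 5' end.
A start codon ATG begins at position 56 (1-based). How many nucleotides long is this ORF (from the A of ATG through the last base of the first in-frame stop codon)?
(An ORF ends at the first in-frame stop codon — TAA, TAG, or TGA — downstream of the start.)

Codons from position 56: ATG (56–58), AAA (59–61), ATC (62–64), TAG (65–67).
TAG is the first in-frame stop; ORF spans 56–67, 12 nucleotides.

12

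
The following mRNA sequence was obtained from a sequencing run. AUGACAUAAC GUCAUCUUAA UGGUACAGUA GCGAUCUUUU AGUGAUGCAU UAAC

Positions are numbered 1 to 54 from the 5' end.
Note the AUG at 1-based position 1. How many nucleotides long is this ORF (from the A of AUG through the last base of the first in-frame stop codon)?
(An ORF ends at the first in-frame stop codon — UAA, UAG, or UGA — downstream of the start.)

9

Codons from position 1: AUG (1–3), ACA (4–6), UAA (7–9).
UAA is the first in-frame stop; ORF spans 1–9, 9 nucleotides.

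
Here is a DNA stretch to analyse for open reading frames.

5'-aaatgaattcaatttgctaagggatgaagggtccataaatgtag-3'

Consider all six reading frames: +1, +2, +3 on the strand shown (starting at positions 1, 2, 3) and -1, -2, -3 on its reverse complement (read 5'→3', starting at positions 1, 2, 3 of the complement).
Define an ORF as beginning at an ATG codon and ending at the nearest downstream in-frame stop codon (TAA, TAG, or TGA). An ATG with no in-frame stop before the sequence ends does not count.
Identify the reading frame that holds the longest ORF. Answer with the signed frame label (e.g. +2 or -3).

Reverse complement (5'→3'): CTACATTTATGGACCCTTCATCCCTTAGCAAATTGAATTCATTT
Frame +1: AAA TGA ATT CAA TTT GCT AAG GGA TGA AGG GTC CAT AAA TGT — no ATG→stop ORF.
Frame +2: AAT GAA TTC AAT TTG CTA AGG GAT GAA GGG TCC ATA AAT GTA — no ATG→stop ORF.
Frame +3: ATG AAT TCA ATT TGC TAA GGG ATG AAG GGT CCA TAA ATG TAG — ATG at 3, stop TAA at 18 → 18 nt; ATG at 24, stop TAA at 36 → 15 nt; ATG at 39, stop TAG at 42 → 6 nt.
Frame -1: CTA CAT TTA TGG ACC CTT CAT CCC TTA GCA AAT TGA ATT CAT — no ATG→stop ORF.
Frame -2: TAC ATT TAT GGA CCC TTC ATC CCT TAG CAA ATT GAA TTC ATT — no ATG→stop ORF.
Frame -3: ACA TTT ATG GAC CCT TCA TCC CTT AGC AAA TTG AAT TCA TTT — no ATG→stop ORF.
Longest ORF is 18 nt in frame +3 (positions 3–20).

+3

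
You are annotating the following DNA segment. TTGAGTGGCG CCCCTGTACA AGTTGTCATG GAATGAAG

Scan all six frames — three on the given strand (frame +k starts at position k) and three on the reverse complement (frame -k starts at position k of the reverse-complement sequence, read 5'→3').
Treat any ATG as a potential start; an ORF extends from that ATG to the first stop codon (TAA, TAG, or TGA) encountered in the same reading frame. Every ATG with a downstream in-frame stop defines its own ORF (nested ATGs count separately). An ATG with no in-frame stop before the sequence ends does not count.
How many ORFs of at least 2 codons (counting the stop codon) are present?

Reverse complement (5'→3'): CTTCATTCCATGACAACTTGTACAGGGGCGCCACTCAA
Frame +1: TTG AGT GGC GCC CCT GTA CAA GTT GTC ATG GAA TGA — ATG at 28, stop TGA at 34 → 9 nt.
Frame +2: TGA GTG GCG CCC CTG TAC AAG TTG TCA TGG AAT GAA — no ATG→stop ORF.
Frame +3: GAG TGG CGC CCC TGT ACA AGT TGT CAT GGA ATG AAG — no ATG→stop ORF.
Frame -1: CTT CAT TCC ATG ACA ACT TGT ACA GGG GCG CCA CTC — no ATG→stop ORF.
Frame -2: TTC ATT CCA TGA CAA CTT GTA CAG GGG CGC CAC TCA — no ATG→stop ORF.
Frame -3: TCA TTC CAT GAC AAC TTG TAC AGG GGC GCC ACT CAA — no ATG→stop ORF.
ORFs ≥ 2 codons: frame +1 28–36 (3 codons). Count = 1.

1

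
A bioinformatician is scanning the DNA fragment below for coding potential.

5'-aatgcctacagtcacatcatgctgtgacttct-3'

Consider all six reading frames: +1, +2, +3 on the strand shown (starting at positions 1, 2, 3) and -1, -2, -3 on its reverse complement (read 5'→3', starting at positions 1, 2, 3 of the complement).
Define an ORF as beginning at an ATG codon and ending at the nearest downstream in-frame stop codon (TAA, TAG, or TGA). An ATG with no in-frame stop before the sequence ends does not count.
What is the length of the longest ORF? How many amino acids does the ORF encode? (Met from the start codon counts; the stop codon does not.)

Reverse complement (5'→3'): AGAAGTCACAGCATGATGTGACTGTAGGCATT
Frame +1: AAT GCC TAC AGT CAC ATC ATG CTG TGA CTT — ATG at 19, stop TGA at 25 → 9 nt.
Frame +2: ATG CCT ACA GTC ACA TCA TGC TGT GAC TTC — no ATG→stop ORF.
Frame +3: TGC CTA CAG TCA CAT CAT GCT GTG ACT TCT — no ATG→stop ORF.
Frame -1: AGA AGT CAC AGC ATG ATG TGA CTG TAG GCA — ATG at 13, stop TGA at 19 → 9 nt; ATG at 16, stop TGA at 19 → 6 nt.
Frame -2: GAA GTC ACA GCA TGA TGT GAC TGT AGG CAT — no ATG→stop ORF.
Frame -3: AAG TCA CAG CAT GAT GTG ACT GTA GGC ATT — no ATG→stop ORF.
Longest: frame +1, positions 19–27, 9 nt = 3 codons = 2 aa. → 2 amino acids.

2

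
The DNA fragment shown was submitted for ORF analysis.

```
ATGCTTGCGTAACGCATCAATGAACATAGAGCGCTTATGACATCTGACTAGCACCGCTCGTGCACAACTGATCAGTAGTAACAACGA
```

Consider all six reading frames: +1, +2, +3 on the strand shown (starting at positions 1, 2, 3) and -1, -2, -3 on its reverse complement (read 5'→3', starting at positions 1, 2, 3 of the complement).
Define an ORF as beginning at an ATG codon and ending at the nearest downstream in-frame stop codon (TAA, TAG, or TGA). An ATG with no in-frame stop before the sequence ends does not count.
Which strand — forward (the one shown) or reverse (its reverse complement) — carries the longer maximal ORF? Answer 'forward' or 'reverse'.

forward

Reverse complement (5'→3'): TCGTTGTTACTACTGATCAGTTGTGCACGAGCGGTGCTAGTCAGATGTCATAAGCGCTCTATGTTCATTGATGCGTTACGCAAGCAT
Frame +1: ATG CTT GCG TAA CGC ATC AAT GAA CAT AGA GCG CTT ATG ACA TCT GAC TAG CAC CGC TCG TGC ACA ACT GAT CAG TAG TAA CAA CGA — ATG at 1, stop TAA at 10 → 12 nt; ATG at 37, stop TAG at 49 → 15 nt.
Frame +2: TGC TTG CGT AAC GCA TCA ATG AAC ATA GAG CGC TTA TGA CAT CTG ACT AGC ACC GCT CGT GCA CAA CTG ATC AGT AGT AAC AAC — ATG at 20, stop TGA at 38 → 21 nt.
Frame +3: GCT TGC GTA ACG CAT CAA TGA ACA TAG AGC GCT TAT GAC ATC TGA CTA GCA CCG CTC GTG CAC AAC TGA TCA GTA GTA ACA ACG — no ATG→stop ORF.
Frame -1: TCG TTG TTA CTA CTG ATC AGT TGT GCA CGA GCG GTG CTA GTC AGA TGT CAT AAG CGC TCT ATG TTC ATT GAT GCG TTA CGC AAG CAT — no ATG→stop ORF.
Frame -2: CGT TGT TAC TAC TGA TCA GTT GTG CAC GAG CGG TGC TAG TCA GAT GTC ATA AGC GCT CTA TGT TCA TTG ATG CGT TAC GCA AGC — no ATG→stop ORF.
Frame -3: GTT GTT ACT ACT GAT CAG TTG TGC ACG AGC GGT GCT AGT CAG ATG TCA TAA GCG CTC TAT GTT CAT TGA TGC GTT ACG CAA GCA — ATG at 45, stop TAA at 51 → 9 nt.
Forward-strand max 21 nt; reverse-strand max 9 nt. The forward strand has the longer ORF.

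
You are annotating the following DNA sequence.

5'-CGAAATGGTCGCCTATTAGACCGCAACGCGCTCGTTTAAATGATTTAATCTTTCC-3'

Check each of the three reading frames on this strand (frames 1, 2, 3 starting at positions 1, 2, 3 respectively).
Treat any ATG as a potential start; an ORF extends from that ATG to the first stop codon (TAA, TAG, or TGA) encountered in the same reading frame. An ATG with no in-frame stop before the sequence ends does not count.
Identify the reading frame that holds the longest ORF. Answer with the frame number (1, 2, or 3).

2

Frame 1: CGA AAT GGT CGC CTA TTA GAC CGC AAC GCG CTC GTT TAA ATG ATT TAA TCT TTC — ATG at 40, stop TAA at 46 → 9 nt.
Frame 2: GAA ATG GTC GCC TAT TAG ACC GCA ACG CGC TCG TTT AAA TGA TTT AAT CTT TCC — ATG at 5, stop TAG at 17 → 15 nt.
Frame 3: AAA TGG TCG CCT ATT AGA CCG CAA CGC GCT CGT TTA AAT GAT TTA ATC TTT — no ATG→stop ORF.
Longest ORF is 15 nt in frame 2 (positions 5–19).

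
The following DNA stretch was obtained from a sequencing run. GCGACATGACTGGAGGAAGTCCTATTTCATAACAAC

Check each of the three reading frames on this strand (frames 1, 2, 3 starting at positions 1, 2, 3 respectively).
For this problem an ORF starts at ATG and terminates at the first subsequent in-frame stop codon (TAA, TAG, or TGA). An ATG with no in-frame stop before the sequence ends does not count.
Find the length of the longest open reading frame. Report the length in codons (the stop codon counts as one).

9

Frame 1: GCG ACA TGA CTG GAG GAA GTC CTA TTT CAT AAC AAC — no ATG→stop ORF.
Frame 2: CGA CAT GAC TGG AGG AAG TCC TAT TTC ATA ACA — no ATG→stop ORF.
Frame 3: GAC ATG ACT GGA GGA AGT CCT ATT TCA TAA CAA — ATG at 6, stop TAA at 30 → 27 nt.
Longest: frame 3, positions 6–32, 27 nt = 9 codons = 8 aa. → 9 codons.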